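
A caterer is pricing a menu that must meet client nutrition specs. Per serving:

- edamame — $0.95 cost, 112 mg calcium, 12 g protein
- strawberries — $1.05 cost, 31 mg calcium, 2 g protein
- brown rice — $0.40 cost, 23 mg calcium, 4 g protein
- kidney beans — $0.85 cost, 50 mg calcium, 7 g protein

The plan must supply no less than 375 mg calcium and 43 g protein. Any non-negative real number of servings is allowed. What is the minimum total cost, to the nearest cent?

With two linear requirements the optimum uses one or two foods; enumerate the corners.
edamame only: max(375/112, 43/12) = 3.583 servings → $3.40.
strawberries only: max(375/31, 43/2) = 21.5 servings → $22.57.
brown rice only: max(375/23, 43/4) = 16.3 servings → $6.52.
kidney beans only: max(375/50, 43/7) = 7.5 servings → $6.38.
edamame + strawberries with both targets exact would need a negative amount; discard.
edamame + brown rice with both tight: 2.971 servings and 1.837 servings → $3.56.
edamame + kidney beans with both tight: 2.582 servings and 1.717 servings → $3.91.
strawberries + brown rice with both tight: 6.551 servings and 7.474 servings → $9.87.
strawberries + kidney beans with both tight: 4.06 servings and 4.983 servings → $8.50.
brown rice + kidney beans with both targets exact would need a negative amount; discard.
Cheapest feasible corner: $3.40.

$3.40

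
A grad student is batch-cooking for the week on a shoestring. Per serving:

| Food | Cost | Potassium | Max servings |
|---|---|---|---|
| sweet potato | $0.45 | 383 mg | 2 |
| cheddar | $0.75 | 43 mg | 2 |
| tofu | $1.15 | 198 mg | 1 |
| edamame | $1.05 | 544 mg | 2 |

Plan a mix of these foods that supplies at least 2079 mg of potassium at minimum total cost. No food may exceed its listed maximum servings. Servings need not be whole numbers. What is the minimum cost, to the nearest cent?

$4.62

Cost per mg of potassium: sweet potato $0.0012, edamame $0.0019, tofu $0.0058, cheddar $0.0174.
Take 2 servings of sweet potato: +766.0 mg potassium for $0.90 (total $0.90, still need 1313.0 mg).
Take 2 servings of edamame: +1088.0 mg potassium for $2.10 (total $3.00, still need 225.0 mg).
Take 1 serving of tofu: +198.0 mg potassium for $1.15 (total $4.15, still need 27.0 mg).
Take 0.6279 servings of cheddar: +27.0 mg potassium for $0.47 (total $4.62, still need 0.0 mg).
Filling from the cheapest source first is optimal under one linear minimum: $4.62.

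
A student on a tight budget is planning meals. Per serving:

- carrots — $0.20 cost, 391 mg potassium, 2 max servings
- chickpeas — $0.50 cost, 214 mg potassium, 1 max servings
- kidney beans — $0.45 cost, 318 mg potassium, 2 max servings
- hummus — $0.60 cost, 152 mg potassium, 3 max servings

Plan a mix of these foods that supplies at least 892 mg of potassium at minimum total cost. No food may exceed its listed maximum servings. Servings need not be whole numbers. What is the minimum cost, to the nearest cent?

Cost per mg of potassium: carrots $0.0005, kidney beans $0.0014, chickpeas $0.0023, hummus $0.0039.
Take 2 servings of carrots: +782.0 mg potassium for $0.40 (total $0.40, still need 110.0 mg).
Take 0.3459 servings of kidney beans: +110.0 mg potassium for $0.16 (total $0.56, still need 0.0 mg).
Greedy by cheapest-per-mg is optimal for a single linear constraint, so the minimum cost is $0.56.

$0.56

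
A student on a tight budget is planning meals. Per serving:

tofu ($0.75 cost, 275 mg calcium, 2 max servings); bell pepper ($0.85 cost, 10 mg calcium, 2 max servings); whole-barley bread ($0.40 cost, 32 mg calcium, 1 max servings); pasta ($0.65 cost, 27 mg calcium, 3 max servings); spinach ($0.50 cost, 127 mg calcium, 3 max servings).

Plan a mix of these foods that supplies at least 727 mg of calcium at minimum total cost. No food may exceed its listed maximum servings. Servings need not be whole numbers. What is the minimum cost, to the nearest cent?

$2.20

Cost per mg of calcium: tofu $0.0027, spinach $0.0039, whole-barley bread $0.0125, pasta $0.0241, bell pepper $0.0850.
Take 2 servings of tofu: +550.0 mg calcium for $1.50 (total $1.50, still need 177.0 mg).
Take 1.394 servings of spinach: +177.0 mg calcium for $0.70 (total $2.20, still need 0.0 mg).
Filling from the cheapest source first is optimal under one linear minimum: $2.20.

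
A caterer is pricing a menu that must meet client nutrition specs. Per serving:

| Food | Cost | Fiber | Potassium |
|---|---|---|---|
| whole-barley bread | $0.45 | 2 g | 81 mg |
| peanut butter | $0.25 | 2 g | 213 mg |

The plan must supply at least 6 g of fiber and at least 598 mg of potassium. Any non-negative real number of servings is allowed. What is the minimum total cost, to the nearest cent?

whole-barley bread only: max(6/2, 598/81) = 7.383 servings → $3.32.
peanut butter only: max(6/2, 598/213) = 3 servings → $0.75.
whole-barley bread + peanut butter with both tight: 0.3106 servings and 2.689 servings → $0.81.
The minimum over all feasible corners is $0.75.

$0.75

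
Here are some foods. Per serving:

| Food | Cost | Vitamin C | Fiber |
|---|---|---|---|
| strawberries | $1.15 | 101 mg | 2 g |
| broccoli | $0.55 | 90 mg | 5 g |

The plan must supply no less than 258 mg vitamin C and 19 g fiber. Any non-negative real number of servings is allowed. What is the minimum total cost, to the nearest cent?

$2.09

With two linear requirements the optimum uses one or two foods; enumerate the corners.
strawberries only: max(258/101, 19/2) = 9.5 servings → $10.93.
broccoli only: max(258/90, 19/5) = 3.8 servings → $2.09.
strawberries + broccoli: the both-tight solution has a negative serving — not a feasible corner.
The minimum over all feasible corners is $2.09.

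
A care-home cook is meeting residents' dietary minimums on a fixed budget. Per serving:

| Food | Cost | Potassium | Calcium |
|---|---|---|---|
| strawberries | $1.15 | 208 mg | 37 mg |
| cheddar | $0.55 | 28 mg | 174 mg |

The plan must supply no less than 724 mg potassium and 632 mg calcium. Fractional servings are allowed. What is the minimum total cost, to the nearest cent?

$5.18

A basic optimal solution has at most two foods positive. Try each food alone and each pair with both targets met exactly.
strawberries only: max(724/208, 632/37) = 17.08 servings → $19.64.
cheddar only: max(724/28, 632/174) = 25.86 servings → $14.22.
strawberries + cheddar with both tight: 3.08 servings and 2.977 servings → $5.18.
So the least-cost plan costs $5.18.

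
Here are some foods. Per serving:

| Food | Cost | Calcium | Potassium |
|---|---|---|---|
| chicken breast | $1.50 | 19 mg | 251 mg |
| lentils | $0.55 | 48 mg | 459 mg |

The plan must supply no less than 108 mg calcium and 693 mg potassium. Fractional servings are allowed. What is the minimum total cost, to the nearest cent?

$1.24

Compare the cost at each extreme point of the feasible region.
chicken breast only: max(108/19, 693/251) = 5.684 servings → $8.53.
lentils only: max(108/48, 693/459) = 2.25 servings → $1.24.
chicken breast + lentils with both targets exact would need a negative amount; discard.
So the least-cost plan costs $1.24.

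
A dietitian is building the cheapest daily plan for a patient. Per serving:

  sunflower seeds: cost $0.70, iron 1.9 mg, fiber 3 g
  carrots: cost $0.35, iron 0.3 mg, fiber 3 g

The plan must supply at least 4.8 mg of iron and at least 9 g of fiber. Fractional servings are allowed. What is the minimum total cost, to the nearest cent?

This is a tiny linear program; its minimum lies at a vertex of the feasible set. List the vertices and price them.
sunflower seeds only: max(4.8/1.9, 9/3) = 3 servings → $2.10.
carrots only: max(4.8/0.3, 9/3) = 16 servings → $5.60.
sunflower seeds + carrots with both tight: 2.438 servings and 0.5625 servings → $1.90.
The minimum over all feasible corners is $1.90.

$1.90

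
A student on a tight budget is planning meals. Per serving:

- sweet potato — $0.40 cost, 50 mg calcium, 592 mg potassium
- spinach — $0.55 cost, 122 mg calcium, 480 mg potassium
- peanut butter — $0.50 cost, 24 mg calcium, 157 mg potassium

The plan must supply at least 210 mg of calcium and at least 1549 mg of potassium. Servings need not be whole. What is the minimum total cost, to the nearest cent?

With two linear requirements the optimum uses one or two foods; enumerate the corners.
sweet potato only: max(210/50, 1549/592) = 4.2 servings → $1.68.
spinach only: max(210/122, 1549/480) = 3.227 servings → $1.77.
peanut butter only: max(210/24, 1549/157) = 9.866 servings → $4.93.
sweet potato + spinach with both tight: 1.829 servings and 0.9719 servings → $1.27.
sweet potato + peanut butter with both tight: 0.6615 servings and 7.372 servings → $3.95.
spinach + peanut butter: intersection lies outside the first quadrant.
The minimum over all feasible corners is $1.27.

$1.27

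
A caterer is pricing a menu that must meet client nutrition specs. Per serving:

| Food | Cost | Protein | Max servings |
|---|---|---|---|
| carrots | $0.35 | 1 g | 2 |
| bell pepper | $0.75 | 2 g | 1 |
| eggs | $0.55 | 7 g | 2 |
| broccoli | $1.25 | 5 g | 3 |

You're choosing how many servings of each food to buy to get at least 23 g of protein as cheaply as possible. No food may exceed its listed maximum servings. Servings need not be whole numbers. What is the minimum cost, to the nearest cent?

Cost per g of protein: eggs $0.0786, broccoli $0.2500, carrots $0.3500, bell pepper $0.3750.
Take 2 servings of eggs: +14.0 g protein for $1.10 (total $1.10, still need 9.0 g).
Take 1.8 servings of broccoli: +9.0 g protein for $2.25 (total $3.35, still need 0.0 g).
Greedy by cheapest-per-g is optimal for a single linear constraint, so the minimum cost is $3.35.

$3.35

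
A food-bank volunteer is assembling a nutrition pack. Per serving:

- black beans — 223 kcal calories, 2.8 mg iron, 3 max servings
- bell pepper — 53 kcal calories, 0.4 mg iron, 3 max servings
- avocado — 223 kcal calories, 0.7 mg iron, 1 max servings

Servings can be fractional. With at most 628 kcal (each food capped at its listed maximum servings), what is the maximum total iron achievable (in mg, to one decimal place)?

7.9 mg

Iron per kcal: black beans 0.01256, bell pepper 0.007547, avocado 0.003139.
Take 2.816 servings of black beans: uses 628 kcal, +7.9 mg iron (running total 7.9 mg).
Greedy by best ratio exhausts the calories allowance optimally: 7.9 mg.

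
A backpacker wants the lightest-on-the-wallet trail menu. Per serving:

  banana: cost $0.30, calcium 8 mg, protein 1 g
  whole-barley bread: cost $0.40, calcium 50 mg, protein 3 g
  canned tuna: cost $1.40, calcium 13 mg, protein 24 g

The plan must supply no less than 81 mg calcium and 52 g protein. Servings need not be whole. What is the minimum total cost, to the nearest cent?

banana only: max(81/8, 52/1) = 52 servings → $15.60.
whole-barley bread only: max(81/50, 52/3) = 17.33 servings → $6.93.
canned tuna only: max(81/13, 52/24) = 6.231 servings → $8.72.
banana + whole-barley bread with both targets exact would need a negative amount; discard.
banana + canned tuna with both tight: 7.084 servings and 1.872 servings → $4.75.
whole-barley bread + canned tuna with both tight: 1.092 servings and 2.03 servings → $3.28.
The minimum over all feasible corners is $3.28.

$3.28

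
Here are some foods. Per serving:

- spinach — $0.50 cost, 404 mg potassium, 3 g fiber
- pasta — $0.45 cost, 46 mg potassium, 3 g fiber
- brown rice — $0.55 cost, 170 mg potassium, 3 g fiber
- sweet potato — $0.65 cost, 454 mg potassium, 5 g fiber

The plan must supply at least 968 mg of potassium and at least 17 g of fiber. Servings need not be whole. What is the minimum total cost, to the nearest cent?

Two binding constraints pin down two serving amounts, so the optimal mix uses at most two foods. The candidates are each food alone (scaled to the tighter of potassium/fiber) and each pair with both constraints tight.
spinach only: max(968/404, 17/3) = 5.667 servings → $2.83.
pasta only: max(968/46, 17/3) = 21.04 servings → $9.47.
brown rice only: max(968/170, 17/3) = 5.694 servings → $3.13.
sweet potato only: max(968/454, 17/5) = 3.4 servings → $2.21.
spinach + pasta with both tight: 1.976 servings and 3.691 servings → $2.65.
spinach + brown rice with both tight: 0.01994 servings and 5.647 servings → $3.12.
spinach + sweet potato with both targets exact would need a negative amount; discard.
pasta + brown rice: intersection lies outside the first quadrant.
pasta + sweet potato with both tight: 2.542 servings and 1.875 servings → $2.36.
brown rice + sweet potato with both tight: 5.621 servings and 0.02734 servings → $3.11.
So the least-cost plan costs $2.21.

$2.21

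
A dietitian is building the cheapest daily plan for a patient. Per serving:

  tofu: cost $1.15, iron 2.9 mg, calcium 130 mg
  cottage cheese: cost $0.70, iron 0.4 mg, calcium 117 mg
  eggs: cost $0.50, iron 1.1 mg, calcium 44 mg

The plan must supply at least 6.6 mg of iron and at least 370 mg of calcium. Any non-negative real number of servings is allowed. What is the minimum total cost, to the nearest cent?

Minimising a linear cost over {iron ≥ 6.6, calcium ≥ 370, servings ≥ 0} — the optimum is at a vertex, using one or two foods.
tofu only: max(6.6/2.9, 370/130) = 2.846 servings → $3.27.
cottage cheese only: max(6.6/0.4, 370/117) = 16.5 servings → $11.55.
eggs only: max(6.6/1.1, 370/44) = 8.409 servings → $4.20.
tofu + cottage cheese with both tight: 2.173 servings and 0.7483 servings → $3.02.
tofu + eggs: intersection lies outside the first quadrant.
cottage cheese + eggs with both tight: 1.05 servings and 5.618 servings → $3.54.
So the least-cost plan costs $3.02.

$3.02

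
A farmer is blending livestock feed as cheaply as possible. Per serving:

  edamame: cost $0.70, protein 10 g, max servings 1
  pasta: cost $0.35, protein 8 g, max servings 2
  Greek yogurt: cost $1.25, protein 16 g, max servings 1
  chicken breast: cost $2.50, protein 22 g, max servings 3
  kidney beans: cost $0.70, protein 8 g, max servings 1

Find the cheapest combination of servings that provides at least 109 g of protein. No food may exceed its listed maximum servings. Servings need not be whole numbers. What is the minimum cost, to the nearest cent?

Cost per g of protein: pasta $0.0437, edamame $0.0700, Greek yogurt $0.0781, kidney beans $0.0875, chicken breast $0.1136.
Take 2 servings of pasta: +16.0 g protein for $0.70 (total $0.70, still need 93.0 g).
Take 1 serving of edamame: +10.0 g protein for $0.70 (total $1.40, still need 83.0 g).
Take 1 serving of Greek yogurt: +16.0 g protein for $1.25 (total $2.65, still need 67.0 g).
Take 1 serving of kidney beans: +8.0 g protein for $0.70 (total $3.35, still need 59.0 g).
Take 2.682 servings of chicken breast: +59.0 g protein for $6.70 (total $10.05, still need 0.0 g).
Filling from the cheapest source first is optimal under one linear minimum: $10.05.

$10.05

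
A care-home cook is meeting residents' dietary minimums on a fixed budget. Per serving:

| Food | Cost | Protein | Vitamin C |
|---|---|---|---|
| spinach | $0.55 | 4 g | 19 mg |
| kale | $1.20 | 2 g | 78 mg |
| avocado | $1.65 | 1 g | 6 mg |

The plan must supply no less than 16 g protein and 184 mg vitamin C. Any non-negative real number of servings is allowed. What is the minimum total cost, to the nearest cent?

At the optimum either one food covers both requirements or two foods hit both targets exactly; no other combination can be cheaper.
spinach only: max(16/4, 184/19) = 9.684 servings → $5.33.
kale only: max(16/2, 184/78) = 8 servings → $9.60.
avocado only: max(16/1, 184/6) = 30.67 servings → $50.60.
spinach + kale with both tight: 3.212 servings and 1.577 servings → $3.66.
spinach + avocado: intersection lies outside the first quadrant.
kale + avocado with both tight: 1.333 servings and 13.33 servings → $23.60.
So the least-cost plan costs $3.66.

$3.66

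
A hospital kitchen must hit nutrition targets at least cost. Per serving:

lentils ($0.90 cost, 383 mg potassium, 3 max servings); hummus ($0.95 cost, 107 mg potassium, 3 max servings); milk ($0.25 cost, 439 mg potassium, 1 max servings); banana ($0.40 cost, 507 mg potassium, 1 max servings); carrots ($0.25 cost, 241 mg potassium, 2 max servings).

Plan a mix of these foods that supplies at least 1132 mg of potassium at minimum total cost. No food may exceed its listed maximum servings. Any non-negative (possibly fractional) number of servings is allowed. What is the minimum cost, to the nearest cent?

Cost per mg of potassium: milk $0.0006, banana $0.0008, carrots $0.0010, lentils $0.0023, hummus $0.0089.
Take 1 serving of milk: +439.0 mg potassium for $0.25 (total $0.25, still need 693.0 mg).
Take 1 serving of banana: +507.0 mg potassium for $0.40 (total $0.65, still need 186.0 mg).
Take 0.7718 servings of carrots: +186.0 mg potassium for $0.19 (total $0.84, still need 0.0 mg).
Filling from the cheapest source first is optimal under one linear minimum: $0.84.

$0.84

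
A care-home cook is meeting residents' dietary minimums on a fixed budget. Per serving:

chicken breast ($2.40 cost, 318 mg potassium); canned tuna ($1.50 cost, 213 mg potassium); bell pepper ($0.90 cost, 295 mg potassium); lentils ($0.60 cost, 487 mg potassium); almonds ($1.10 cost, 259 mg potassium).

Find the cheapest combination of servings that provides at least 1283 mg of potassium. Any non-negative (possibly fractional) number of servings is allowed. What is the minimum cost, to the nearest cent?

Cost per mg of potassium: lentils $0.0012, bell pepper $0.0031, almonds $0.0042, canned tuna $0.0070, chicken breast $0.0075.
With no serving limits, use only lentils: 1283 mg / 487 mg = 2.634 servings × $0.60 = $1.58.

$1.58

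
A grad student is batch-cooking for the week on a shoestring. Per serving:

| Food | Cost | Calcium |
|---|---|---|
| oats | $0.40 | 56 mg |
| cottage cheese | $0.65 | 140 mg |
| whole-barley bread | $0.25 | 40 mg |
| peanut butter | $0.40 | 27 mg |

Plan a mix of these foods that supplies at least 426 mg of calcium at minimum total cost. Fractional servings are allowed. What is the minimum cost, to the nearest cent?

Cost per mg of calcium: cottage cheese $0.0046, whole-barley bread $0.0063, oats $0.0071, peanut butter $0.0148.
With no serving limits, use only cottage cheese: 426 mg / 140 mg = 3.043 servings × $0.65 = $1.98.

$1.98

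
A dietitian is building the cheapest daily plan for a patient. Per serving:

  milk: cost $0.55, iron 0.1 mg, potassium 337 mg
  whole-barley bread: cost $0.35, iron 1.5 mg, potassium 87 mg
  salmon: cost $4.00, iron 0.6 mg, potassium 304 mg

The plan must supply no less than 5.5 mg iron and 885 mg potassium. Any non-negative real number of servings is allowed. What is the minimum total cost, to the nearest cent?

$2.18

Two binding constraints pin down two serving amounts, so the optimal mix uses at most two foods. The candidates are each food alone (scaled to the tighter of iron/potassium) and each pair with both constraints tight.
milk only: max(5.5/0.1, 885/337) = 55 servings → $30.25.
whole-barley bread only: max(5.5/1.5, 885/87) = 10.17 servings → $3.56.
salmon only: max(5.5/0.6, 885/304) = 9.167 servings → $36.67.
milk + whole-barley bread with both tight: 1.709 servings and 3.553 servings → $2.18.
milk + salmon with both targets exact would need a negative amount; discard.
whole-barley bread + salmon with both tight: 2.826 servings and 2.103 servings → $9.40.
So the least-cost plan costs $2.18.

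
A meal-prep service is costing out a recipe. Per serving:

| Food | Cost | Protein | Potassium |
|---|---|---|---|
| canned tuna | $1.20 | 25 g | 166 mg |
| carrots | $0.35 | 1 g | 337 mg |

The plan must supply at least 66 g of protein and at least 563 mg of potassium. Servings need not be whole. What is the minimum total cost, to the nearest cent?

$3.28

For a min-cost LP with two ≥-constraints, a basic feasible solution has at most two positive variables.
canned tuna only: max(66/25, 563/166) = 3.392 servings → $4.07.
carrots only: max(66/1, 563/337) = 66 servings → $23.10.
canned tuna + carrots with both tight: 2.625 servings and 0.3776 servings → $3.28.
Cheapest feasible corner: $3.28.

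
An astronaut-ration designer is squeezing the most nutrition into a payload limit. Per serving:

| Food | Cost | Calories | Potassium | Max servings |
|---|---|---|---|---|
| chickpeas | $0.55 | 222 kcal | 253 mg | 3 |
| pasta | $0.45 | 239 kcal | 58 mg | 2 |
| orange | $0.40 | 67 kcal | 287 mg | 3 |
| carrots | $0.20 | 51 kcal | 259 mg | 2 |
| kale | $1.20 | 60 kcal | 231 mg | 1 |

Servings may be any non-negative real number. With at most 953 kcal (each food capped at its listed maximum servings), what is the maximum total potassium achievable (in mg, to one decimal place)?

Potassium per kcal: carrots 5.078, orange 4.284, kale 3.85, chickpeas 1.14, pasta 0.2427.
Take 2 servings of carrots: uses 102 kcal, +518.0 mg potassium (running total 518.0 mg).
Take 3 servings of orange: uses 201 kcal, +861.0 mg potassium (running total 1379.0 mg).
Take 1 serving of kale: uses 60 kcal, +231.0 mg potassium (running total 1610.0 mg).
Take 2.658 servings of chickpeas: uses 590 kcal, +672.4 mg potassium (running total 2282.4 mg).
Filling greedily by potassium-per-kcal is optimal for one linear limit, giving 2282.4 mg.

2282.4 mg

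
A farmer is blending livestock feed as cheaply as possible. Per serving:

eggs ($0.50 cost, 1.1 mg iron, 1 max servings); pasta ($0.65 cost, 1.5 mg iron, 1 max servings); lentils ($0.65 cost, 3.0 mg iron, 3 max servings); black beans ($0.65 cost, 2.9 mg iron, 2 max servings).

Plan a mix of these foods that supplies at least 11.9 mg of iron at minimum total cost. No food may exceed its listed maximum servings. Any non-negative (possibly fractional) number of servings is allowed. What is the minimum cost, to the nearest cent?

Cost per mg of iron: lentils $0.2167, black beans $0.2241, pasta $0.4333, eggs $0.4545.
Take 3 servings of lentils: +9.0 mg iron for $1.95 (total $1.95, still need 2.9 mg).
Take 1 serving of black beans: +2.9 mg iron for $0.65 (total $2.60, still need 0.0 mg).
Filling from the cheapest source first is optimal under one linear minimum: $2.60.

$2.60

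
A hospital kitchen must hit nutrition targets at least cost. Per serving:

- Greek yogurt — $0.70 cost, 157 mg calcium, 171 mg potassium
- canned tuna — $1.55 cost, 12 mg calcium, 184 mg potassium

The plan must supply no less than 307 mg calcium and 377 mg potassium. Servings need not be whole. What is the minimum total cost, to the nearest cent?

Compare the cost at each extreme point of the feasible region.
Greek yogurt only: max(307/157, 377/171) = 2.205 servings → $1.54.
canned tuna only: max(307/12, 377/184) = 25.58 servings → $39.65.
Greek yogurt + canned tuna with both tight: 1.936 servings and 0.2494 servings → $1.74.
Cheapest feasible corner: $1.54.

$1.54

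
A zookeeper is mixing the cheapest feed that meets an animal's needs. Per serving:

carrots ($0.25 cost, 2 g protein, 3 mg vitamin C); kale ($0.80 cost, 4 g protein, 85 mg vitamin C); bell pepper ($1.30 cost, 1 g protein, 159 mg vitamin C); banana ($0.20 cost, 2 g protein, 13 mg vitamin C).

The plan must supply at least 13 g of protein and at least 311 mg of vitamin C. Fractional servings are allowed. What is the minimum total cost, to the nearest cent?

$2.88

A basic optimal solution has at most two foods positive. Try each food alone and each pair with both targets met exactly.
carrots only: max(13/2, 311/3) = 103.7 servings → $25.92.
kale only: max(13/4, 311/85) = 3.659 servings → $2.93.
bell pepper only: max(13/1, 311/159) = 13 servings → $16.90.
banana only: max(13/2, 311/13) = 23.92 servings → $4.78.
carrots + kale: intersection lies outside the first quadrant.
carrots + bell pepper with both tight: 5.575 servings and 1.851 servings → $3.80.
carrots + banana: intersection lies outside the first quadrant.
kale + bell pepper with both tight: 3.187 servings and 0.2523 servings → $2.88.
kale + banana: the both-tight solution has a negative serving — not a feasible corner.
bell pepper + banana with both tight: 1.485 servings and 5.757 servings → $3.08.
So the least-cost plan costs $2.88.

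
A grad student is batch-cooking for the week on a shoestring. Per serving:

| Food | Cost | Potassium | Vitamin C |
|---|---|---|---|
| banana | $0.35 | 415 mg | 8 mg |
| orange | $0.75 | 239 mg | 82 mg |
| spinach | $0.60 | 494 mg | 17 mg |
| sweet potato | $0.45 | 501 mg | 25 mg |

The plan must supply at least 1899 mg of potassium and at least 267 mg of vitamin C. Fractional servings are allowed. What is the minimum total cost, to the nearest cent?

$3.02

At the optimum either one food covers both requirements or two foods hit both targets exactly; no other combination can be cheaper.
banana only: max(1899/415, 267/8) = 33.38 servings → $11.68.
orange only: max(1899/239, 267/82) = 7.946 servings → $5.96.
spinach only: max(1899/494, 267/17) = 15.71 servings → $9.42.
sweet potato only: max(1899/501, 267/25) = 10.68 servings → $4.81.
banana + orange with both tight: 2.861 servings and 2.977 servings → $3.23.
banana + spinach with both targets exact would need a negative amount; discard.
banana + sweet potato: the both-tight solution has a negative serving — not a feasible corner.
orange + spinach with both tight: 2.733 servings and 2.522 servings → $3.56.
orange + sweet potato with both tight: 2.458 servings and 2.618 servings → $3.02.
spinach + sweet potato with both targets exact would need a negative amount; discard.
Cheapest feasible corner: $3.02.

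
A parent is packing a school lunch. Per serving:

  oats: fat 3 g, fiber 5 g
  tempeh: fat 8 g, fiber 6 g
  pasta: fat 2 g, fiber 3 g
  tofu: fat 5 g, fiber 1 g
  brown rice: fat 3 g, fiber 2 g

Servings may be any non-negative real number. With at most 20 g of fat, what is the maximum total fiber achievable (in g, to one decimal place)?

33.3 g

Fiber per g fat: oats 1.667, pasta 1.5, tempeh 0.75, brown rice 0.6667, tofu 0.2.
With no serving limits, spend the whole fat allowance on oats: 20 g / 3 g × 5 g = 33.3 g.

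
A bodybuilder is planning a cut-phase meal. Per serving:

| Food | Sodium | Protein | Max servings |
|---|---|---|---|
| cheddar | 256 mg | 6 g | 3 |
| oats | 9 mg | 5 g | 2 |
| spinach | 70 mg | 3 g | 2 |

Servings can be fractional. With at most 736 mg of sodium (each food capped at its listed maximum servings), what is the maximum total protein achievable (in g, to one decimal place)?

Protein per mg sodium: oats 0.5556, spinach 0.04286, cheddar 0.02344.
Take 2 servings of oats: uses 18 mg sodium, +10.0 g protein (running total 10.0 g).
Take 2 servings of spinach: uses 140 mg sodium, +6.0 g protein (running total 16.0 g).
Take 2.258 servings of cheddar: uses 578 mg sodium, +13.5 g protein (running total 29.5 g).
Greedy by best ratio exhausts the sodium allowance optimally: 29.5 g.

29.5 g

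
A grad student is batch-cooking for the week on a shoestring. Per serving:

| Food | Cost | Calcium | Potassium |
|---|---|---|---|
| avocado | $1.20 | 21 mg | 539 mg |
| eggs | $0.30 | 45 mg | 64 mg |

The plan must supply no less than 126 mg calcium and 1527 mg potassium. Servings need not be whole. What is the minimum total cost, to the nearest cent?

$3.65

An LP optimum is at a vertex; with two nutrient constraints at most two foods are used. Check each candidate.
avocado only: max(126/21, 1527/539) = 6 servings → $7.20.
eggs only: max(126/45, 1527/64) = 23.86 servings → $7.16.
avocado + eggs with both tight: 2.647 servings and 1.565 servings → $3.65.
Cheapest feasible corner: $3.65.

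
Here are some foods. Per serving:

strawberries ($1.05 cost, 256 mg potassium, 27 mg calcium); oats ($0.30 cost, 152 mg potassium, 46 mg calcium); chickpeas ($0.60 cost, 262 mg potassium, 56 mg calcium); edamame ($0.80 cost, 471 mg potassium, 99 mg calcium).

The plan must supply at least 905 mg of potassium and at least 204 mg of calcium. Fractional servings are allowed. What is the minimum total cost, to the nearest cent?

$1.58

Check every corner: each single food scaled to meet both minima, and each pair solved so both constraints bind.
strawberries only: max(905/256, 204/27) = 7.556 servings → $7.93.
oats only: max(905/152, 204/46) = 5.954 servings → $1.79.
chickpeas only: max(905/262, 204/56) = 3.643 servings → $2.19.
edamame only: max(905/471, 204/99) = 2.061 servings → $1.65.
strawberries + oats with both tight: 1.385 servings and 3.622 servings → $2.54.
strawberries + chickpeas: the both-tight solution has a negative serving — not a feasible corner.
strawberries + edamame: the both-tight solution has a negative serving — not a feasible corner.
oats + chickpeas with both tight: 0.7819 servings and 3.001 servings → $2.03.
oats + edamame with both tight: 0.9805 servings and 1.605 servings → $1.58.
chickpeas + edamame: the both-tight solution has a negative serving — not a feasible corner.
So the least-cost plan costs $1.58.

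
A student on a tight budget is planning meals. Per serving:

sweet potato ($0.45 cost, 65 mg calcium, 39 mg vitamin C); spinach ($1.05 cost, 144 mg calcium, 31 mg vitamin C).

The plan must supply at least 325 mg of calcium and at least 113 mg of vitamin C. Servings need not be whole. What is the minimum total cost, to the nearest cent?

$2.25

Two binding constraints pin down two serving amounts, so the optimal mix uses at most two foods. The candidates are each food alone (scaled to the tighter of calcium/vitamin C) and each pair with both constraints tight.
sweet potato only: max(325/65, 113/39) = 5 servings → $2.25.
spinach only: max(325/144, 113/31) = 3.645 servings → $3.83.
sweet potato + spinach with both tight: 1.721 servings and 1.48 servings → $2.33.
So the least-cost plan costs $2.25.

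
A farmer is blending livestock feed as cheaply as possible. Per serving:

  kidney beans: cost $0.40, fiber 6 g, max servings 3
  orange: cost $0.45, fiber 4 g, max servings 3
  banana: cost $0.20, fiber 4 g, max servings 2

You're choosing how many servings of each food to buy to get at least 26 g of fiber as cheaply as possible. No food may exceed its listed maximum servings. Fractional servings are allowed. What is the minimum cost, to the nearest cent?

Cost per g of fiber: banana $0.0500, kidney beans $0.0667, orange $0.1125.
Take 2 servings of banana: +8.0 g fiber for $0.40 (total $0.40, still need 18.0 g).
Take 3 servings of kidney beans: +18.0 g fiber for $1.20 (total $1.60, still need 0.0 g).
Greedy by cheapest-per-g is optimal for a single linear constraint, so the minimum cost is $1.60.

$1.60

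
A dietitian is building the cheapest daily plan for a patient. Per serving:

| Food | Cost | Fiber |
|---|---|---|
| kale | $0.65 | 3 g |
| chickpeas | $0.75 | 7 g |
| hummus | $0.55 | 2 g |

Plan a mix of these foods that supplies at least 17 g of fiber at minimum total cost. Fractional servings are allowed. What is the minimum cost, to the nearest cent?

$1.82

Cost per g of fiber: chickpeas $0.1071, kale $0.2167, hummus $0.2750.
With no serving limits, use only chickpeas: 17 g / 7 g = 2.429 servings × $0.75 = $1.82.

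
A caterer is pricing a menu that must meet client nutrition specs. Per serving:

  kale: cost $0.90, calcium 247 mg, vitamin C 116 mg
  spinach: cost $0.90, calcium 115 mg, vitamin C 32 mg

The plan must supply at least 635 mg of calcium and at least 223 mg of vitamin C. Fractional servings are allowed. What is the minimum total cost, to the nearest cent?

kale only: max(635/247, 223/116) = 2.571 servings → $2.31.
spinach only: max(635/115, 223/32) = 6.969 servings → $6.27.
kale + spinach with both tight: 0.9796 servings and 3.418 servings → $3.96.
So the least-cost plan costs $2.31.

$2.31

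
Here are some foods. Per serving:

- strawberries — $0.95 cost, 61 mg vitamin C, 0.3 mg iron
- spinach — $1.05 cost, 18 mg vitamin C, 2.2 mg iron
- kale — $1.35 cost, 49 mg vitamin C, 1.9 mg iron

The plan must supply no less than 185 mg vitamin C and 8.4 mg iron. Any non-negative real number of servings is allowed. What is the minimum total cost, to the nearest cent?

$5.55

A basic optimal solution has at most two foods positive. Try each food alone and each pair with both targets met exactly.
strawberries only: max(185/61, 8.4/0.3) = 28 servings → $26.60.
spinach only: max(185/18, 8.4/2.2) = 10.28 servings → $10.79.
kale only: max(185/49, 8.4/1.9) = 4.421 servings → $5.97.
strawberries + spinach with both tight: 1.986 servings and 3.547 servings → $5.61.
strawberries + kale with both targets exact would need a negative amount; discard.
spinach + kale with both tight: 0.8166 servings and 3.476 servings → $5.55.
So the least-cost plan costs $5.55.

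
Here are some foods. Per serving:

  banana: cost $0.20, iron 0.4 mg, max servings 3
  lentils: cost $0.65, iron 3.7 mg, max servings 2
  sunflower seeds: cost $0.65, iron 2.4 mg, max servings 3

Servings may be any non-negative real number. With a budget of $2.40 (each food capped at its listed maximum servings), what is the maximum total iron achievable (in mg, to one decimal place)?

Iron per dollar: lentils 5.692, sunflower seeds 3.692, banana 2.
Take 2 servings of lentils: spends $1.30, +7.4 mg iron (running total 7.4 mg).
Take 1.692 servings of sunflower seeds: spends $1.10, +4.1 mg iron (running total 11.5 mg).
Filling greedily by iron-per-dollar is optimal for one linear limit, giving 11.5 mg.

11.5 mg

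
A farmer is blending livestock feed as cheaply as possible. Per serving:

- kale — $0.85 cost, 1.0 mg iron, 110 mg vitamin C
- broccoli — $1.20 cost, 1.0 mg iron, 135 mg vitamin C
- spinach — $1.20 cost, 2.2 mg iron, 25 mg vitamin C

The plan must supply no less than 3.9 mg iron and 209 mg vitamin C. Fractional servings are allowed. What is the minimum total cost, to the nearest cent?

$2.64

With two linear requirements the optimum uses one or two foods; enumerate the corners.
kale only: max(3.9/1.0, 209/110) = 3.9 servings → $3.31.
broccoli only: max(3.9/1.0, 209/135) = 3.9 servings → $4.68.
spinach only: max(3.9/2.2, 209/25) = 8.36 servings → $10.03.
kale + broccoli: the both-tight solution has a negative serving — not a feasible corner.
kale + spinach with both tight: 1.67 servings and 1.014 servings → $2.64.
broccoli + spinach with both tight: 1.332 servings and 1.167 servings → $3.00.
Cheapest feasible corner: $2.64.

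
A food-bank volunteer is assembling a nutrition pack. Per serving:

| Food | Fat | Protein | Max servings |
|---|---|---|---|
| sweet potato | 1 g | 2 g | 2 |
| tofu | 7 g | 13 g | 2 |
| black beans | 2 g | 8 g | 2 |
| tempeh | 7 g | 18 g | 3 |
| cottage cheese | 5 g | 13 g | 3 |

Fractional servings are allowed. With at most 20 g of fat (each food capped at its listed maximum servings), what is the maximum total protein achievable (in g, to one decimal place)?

Protein per g fat: black beans 4, cottage cheese 2.6, tempeh 2.571, sweet potato 2, tofu 1.857.
Take 2 servings of black beans: uses 4 g fat, +16.0 g protein (running total 16.0 g).
Take 3 servings of cottage cheese: uses 15 g fat, +39.0 g protein (running total 55.0 g).
Take 0.1429 servings of tempeh: uses 1 g fat, +2.6 g protein (running total 57.6 g).
Filling greedily by protein-per-g fat is optimal for one linear limit, giving 57.6 g.

57.6 g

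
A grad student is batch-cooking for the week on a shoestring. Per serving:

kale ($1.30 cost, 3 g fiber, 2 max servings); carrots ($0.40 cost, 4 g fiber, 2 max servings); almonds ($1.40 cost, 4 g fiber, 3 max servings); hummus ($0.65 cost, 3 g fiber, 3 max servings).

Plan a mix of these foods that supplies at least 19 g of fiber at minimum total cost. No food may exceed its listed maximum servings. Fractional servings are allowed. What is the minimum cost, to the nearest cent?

Cost per g of fiber: carrots $0.1000, hummus $0.2167, almonds $0.3500, kale $0.4333.
Take 2 servings of carrots: +8.0 g fiber for $0.80 (total $0.80, still need 11.0 g).
Take 3 servings of hummus: +9.0 g fiber for $1.95 (total $2.75, still need 2.0 g).
Take 0.5 servings of almonds: +2.0 g fiber for $0.70 (total $3.45, still need 0.0 g).
Greedy by cheapest-per-g is optimal for a single linear constraint, so the minimum cost is $3.45.

$3.45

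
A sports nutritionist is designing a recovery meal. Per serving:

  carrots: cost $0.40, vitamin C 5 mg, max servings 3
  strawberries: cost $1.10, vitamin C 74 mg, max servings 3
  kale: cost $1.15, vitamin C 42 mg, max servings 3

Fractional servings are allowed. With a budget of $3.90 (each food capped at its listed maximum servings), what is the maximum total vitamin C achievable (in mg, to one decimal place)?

Vitamin C per dollar: strawberries 67.27, kale 36.52, carrots 12.5.
Take 3 servings of strawberries: spends $3.30, +222.0 mg vitamin C (running total 222.0 mg).
Take 0.5217 servings of kale: spends $0.60, +21.9 mg vitamin C (running total 243.9 mg).
Greedy by best ratio exhausts the cost allowance optimally: 243.9 mg.

243.9 mg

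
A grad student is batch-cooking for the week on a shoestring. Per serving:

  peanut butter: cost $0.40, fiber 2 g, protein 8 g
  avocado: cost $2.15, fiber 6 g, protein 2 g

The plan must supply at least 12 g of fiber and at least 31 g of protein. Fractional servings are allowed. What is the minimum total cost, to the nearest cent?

peanut butter only: max(12/2, 31/8) = 6 servings → $2.40.
avocado only: max(12/6, 31/2) = 15.5 servings → $33.33.
peanut butter + avocado with both tight: 3.682 servings and 0.7727 servings → $3.13.
So the least-cost plan costs $2.40.

$2.40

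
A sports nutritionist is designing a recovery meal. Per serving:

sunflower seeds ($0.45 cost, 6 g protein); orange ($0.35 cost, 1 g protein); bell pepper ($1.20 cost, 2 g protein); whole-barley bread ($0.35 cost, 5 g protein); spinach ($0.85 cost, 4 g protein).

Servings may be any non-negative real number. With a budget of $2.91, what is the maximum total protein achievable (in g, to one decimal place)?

Protein per dollar: whole-barley bread 14.29, sunflower seeds 13.33, spinach 4.706, orange 2.857, bell pepper 1.667.
With no serving limits, spend the whole cost allowance on whole-barley bread: $2.91 / $0.35 × 5 g = 41.6 g.

41.6 g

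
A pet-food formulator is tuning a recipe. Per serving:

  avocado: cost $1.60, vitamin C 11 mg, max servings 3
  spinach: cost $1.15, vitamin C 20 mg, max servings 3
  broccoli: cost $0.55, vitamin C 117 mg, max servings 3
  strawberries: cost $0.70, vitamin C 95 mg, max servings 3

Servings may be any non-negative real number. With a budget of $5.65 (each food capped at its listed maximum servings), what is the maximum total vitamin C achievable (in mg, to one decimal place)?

Vitamin C per dollar: broccoli 212.7, strawberries 135.7, spinach 17.39, avocado 6.875.
Take 3 servings of broccoli: spends $1.65, +351.0 mg vitamin C (running total 351.0 mg).
Take 3 servings of strawberries: spends $2.10, +285.0 mg vitamin C (running total 636.0 mg).
Take 1.652 servings of spinach: spends $1.90, +33.0 mg vitamin C (running total 669.0 mg).
Greedy by best ratio exhausts the cost allowance optimally: 669.0 mg.

669.0 mg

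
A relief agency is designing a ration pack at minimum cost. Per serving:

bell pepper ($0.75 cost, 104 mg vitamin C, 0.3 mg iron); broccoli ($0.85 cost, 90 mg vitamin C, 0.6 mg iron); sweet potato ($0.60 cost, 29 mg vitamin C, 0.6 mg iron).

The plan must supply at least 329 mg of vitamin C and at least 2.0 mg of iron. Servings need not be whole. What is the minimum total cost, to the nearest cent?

Check every corner: each single food scaled to meet both minima, and each pair solved so both constraints bind.
bell pepper only: max(329/104, 2.0/0.3) = 6.667 servings → $5.00.
broccoli only: max(329/90, 2.0/0.6) = 3.656 servings → $3.11.
sweet potato only: max(329/29, 2.0/0.6) = 11.34 servings → $6.81.
bell pepper + broccoli with both tight: 0.4915 servings and 3.088 servings → $2.99.
bell pepper + sweet potato with both tight: 2.596 servings and 2.035 servings → $3.17.
broccoli + sweet potato with both targets exact would need a negative amount; discard.
The minimum over all feasible corners is $2.99.

$2.99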